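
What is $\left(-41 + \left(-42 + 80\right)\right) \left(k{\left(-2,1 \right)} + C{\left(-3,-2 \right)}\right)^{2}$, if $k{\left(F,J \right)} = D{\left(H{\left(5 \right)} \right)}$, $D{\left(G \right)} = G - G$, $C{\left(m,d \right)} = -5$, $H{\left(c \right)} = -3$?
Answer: $-75$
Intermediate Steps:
$D{\left(G \right)} = 0$
$k{\left(F,J \right)} = 0$
$\left(-41 + \left(-42 + 80\right)\right) \left(k{\left(-2,1 \right)} + C{\left(-3,-2 \right)}\right)^{2} = \left(-41 + \left(-42 + 80\right)\right) \left(0 - 5\right)^{2} = \left(-41 + 38\right) \left(-5\right)^{2} = \left(-3\right) 25 = -75$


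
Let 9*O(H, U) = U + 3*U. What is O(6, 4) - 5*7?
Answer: -299/9 ≈ -33.222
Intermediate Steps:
O(H, U) = 4*U/9 (O(H, U) = (U + 3*U)/9 = (4*U)/9 = 4*U/9)
O(6, 4) - 5*7 = (4/9)*4 - 5*7 = 16/9 - 35 = -299/9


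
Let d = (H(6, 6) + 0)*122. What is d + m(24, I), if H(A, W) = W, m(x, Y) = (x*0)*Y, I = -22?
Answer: 732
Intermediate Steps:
m(x, Y) = 0 (m(x, Y) = 0*Y = 0)
d = 732 (d = (6 + 0)*122 = 6*122 = 732)
d + m(24, I) = 732 + 0 = 732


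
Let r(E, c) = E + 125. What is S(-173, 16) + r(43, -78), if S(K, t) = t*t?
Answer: 424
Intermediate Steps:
S(K, t) = t²
r(E, c) = 125 + E
S(-173, 16) + r(43, -78) = 16² + (125 + 43) = 256 + 168 = 424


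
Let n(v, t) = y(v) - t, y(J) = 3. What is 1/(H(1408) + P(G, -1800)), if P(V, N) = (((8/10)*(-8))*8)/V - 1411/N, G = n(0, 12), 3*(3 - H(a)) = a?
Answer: -1800/827749 ≈ -0.0021746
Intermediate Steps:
H(a) = 3 - a/3
n(v, t) = 3 - t
G = -9 (G = 3 - 1*12 = 3 - 12 = -9)
P(V, N) = -1411/N - 256/(5*V) (P(V, N) = (((8*(1/10))*(-8))*8)/V - 1411/N = (((4/5)*(-8))*8)/V - 1411/N = (-32/5*8)/V - 1411/N = -256/(5*V) - 1411/N = -1411/N - 256/(5*V))
1/(H(1408) + P(G, -1800)) = 1/((3 - 1/3*1408) + (-1411/(-1800) - 256/5/(-9))) = 1/((3 - 1408/3) + (-1411*(-1/1800) - 256/5*(-1/9))) = 1/(-1399/3 + (1411/1800 + 256/45)) = 1/(-1399/3 + 11651/1800) = 1/(-827749/1800) = -1800/827749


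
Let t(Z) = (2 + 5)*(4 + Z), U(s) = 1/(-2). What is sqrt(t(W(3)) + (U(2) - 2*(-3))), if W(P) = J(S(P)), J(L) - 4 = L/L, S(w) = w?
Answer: sqrt(274)/2 ≈ 8.2765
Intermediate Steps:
J(L) = 5 (J(L) = 4 + L/L = 4 + 1 = 5)
W(P) = 5
U(s) = -1/2
t(Z) = 28 + 7*Z (t(Z) = 7*(4 + Z) = 28 + 7*Z)
sqrt(t(W(3)) + (U(2) - 2*(-3))) = sqrt((28 + 7*5) + (-1/2 - 2*(-3))) = sqrt((28 + 35) + (-1/2 + 6)) = sqrt(63 + 11/2) = sqrt(137/2) = sqrt(274)/2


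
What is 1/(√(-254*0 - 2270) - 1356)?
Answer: -678/920503 - I*√2270/1841006 ≈ -0.00073655 - 2.588e-5*I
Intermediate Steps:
1/(√(-254*0 - 2270) - 1356) = 1/(√(0 - 2270) - 1356) = 1/(√(-2270) - 1356) = 1/(I*√2270 - 1356) = 1/(-1356 + I*√2270)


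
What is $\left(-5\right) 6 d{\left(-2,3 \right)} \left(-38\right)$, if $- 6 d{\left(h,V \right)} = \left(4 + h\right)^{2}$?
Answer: $-760$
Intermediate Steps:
$d{\left(h,V \right)} = - \frac{\left(4 + h\right)^{2}}{6}$
$\left(-5\right) 6 d{\left(-2,3 \right)} \left(-38\right) = \left(-5\right) 6 \left(- \frac{\left(4 - 2\right)^{2}}{6}\right) \left(-38\right) = - 30 \left(- \frac{2^{2}}{6}\right) \left(-38\right) = - 30 \left(\left(- \frac{1}{6}\right) 4\right) \left(-38\right) = \left(-30\right) \left(- \frac{2}{3}\right) \left(-38\right) = 20 \left(-38\right) = -760$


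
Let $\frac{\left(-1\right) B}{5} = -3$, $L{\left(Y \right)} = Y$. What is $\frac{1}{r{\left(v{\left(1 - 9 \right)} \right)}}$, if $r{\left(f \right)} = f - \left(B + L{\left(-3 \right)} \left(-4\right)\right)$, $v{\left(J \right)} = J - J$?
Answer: $- \frac{1}{27} \approx -0.037037$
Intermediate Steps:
$B = 15$ ($B = \left(-5\right) \left(-3\right) = 15$)
$v{\left(J \right)} = 0$
$r{\left(f \right)} = -27 + f$ ($r{\left(f \right)} = f - \left(15 - -12\right) = f - \left(15 + 12\right) = f - 27 = -27 + f$)
$\frac{1}{r{\left(v{\left(1 - 9 \right)} \right)}} = \frac{1}{-27 + 0} = \frac{1}{-27} = - \frac{1}{27}$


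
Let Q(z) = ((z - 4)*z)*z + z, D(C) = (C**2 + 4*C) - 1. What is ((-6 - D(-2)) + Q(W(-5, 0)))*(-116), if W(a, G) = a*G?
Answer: 116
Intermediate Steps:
W(a, G) = G*a
D(C) = -1 + C**2 + 4*C
Q(z) = z + z**2*(-4 + z) (Q(z) = ((-4 + z)*z)*z + z = (z*(-4 + z))*z + z = z**2*(-4 + z) + z = z + z**2*(-4 + z))
((-6 - D(-2)) + Q(W(-5, 0)))*(-116) = ((-6 - (-1 + (-2)**2 + 4*(-2))) + (0*(-5))*(1 + (0*(-5))**2 - 0*(-5)))*(-116) = ((-6 - (-1 + 4 - 8)) + 0*(1 + 0**2 - 4*0))*(-116) = ((-6 - 1*(-5)) + 0*(1 + 0 + 0))*(-116) = ((-6 + 5) + 0*1)*(-116) = (-1 + 0)*(-116) = -1*(-116) = 116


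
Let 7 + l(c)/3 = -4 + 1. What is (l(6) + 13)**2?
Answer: 289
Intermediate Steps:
l(c) = -30 (l(c) = -21 + 3*(-4 + 1) = -21 + 3*(-3) = -21 - 9 = -30)
(l(6) + 13)**2 = (-30 + 13)**2 = (-17)**2 = 289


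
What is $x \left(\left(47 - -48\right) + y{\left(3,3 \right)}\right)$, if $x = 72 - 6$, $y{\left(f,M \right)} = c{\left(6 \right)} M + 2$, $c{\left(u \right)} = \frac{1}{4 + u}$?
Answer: $\frac{32109}{5} \approx 6421.8$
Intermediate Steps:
$y{\left(f,M \right)} = 2 + \frac{M}{10}$ ($y{\left(f,M \right)} = \frac{M}{4 + 6} + 2 = \frac{M}{10} + 2 = 2 + \frac{M}{10}$)
$x = 66$
$x \left(\left(47 - -48\right) + y{\left(3,3 \right)}\right) = 66 \left(\left(47 - -48\right) + \left(2 + \frac{1}{10} \cdot 3\right)\right) = 66 \left(\left(47 + 48\right) + \left(2 + \frac{3}{10}\right)\right) = 66 \left(95 + \frac{23}{10}\right) = 66 \cdot \frac{973}{10} = \frac{32109}{5}$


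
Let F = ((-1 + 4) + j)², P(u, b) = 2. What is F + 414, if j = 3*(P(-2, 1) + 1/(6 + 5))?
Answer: 60498/121 ≈ 499.98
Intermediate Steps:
j = 69/11 (j = 3*(2 + 1/(6 + 5)) = 3*(2 + 1/11) = 3*(23/11) = 69/11 ≈ 6.2727)
F = 10404/121 (F = ((-1 + 4) + 69/11)² = (3 + 69/11)² = (102/11)² = 10404/121 ≈ 85.984)
F + 414 = 10404/121 + 414 = 60498/121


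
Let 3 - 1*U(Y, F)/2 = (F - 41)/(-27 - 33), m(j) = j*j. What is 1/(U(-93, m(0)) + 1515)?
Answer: 30/45589 ≈ 0.00065805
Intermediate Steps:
m(j) = j²
U(Y, F) = 139/30 + F/30 (U(Y, F) = 6 - 2*(F - 41)/(-27 - 33) = 6 - 2*(-41 + F)/(-60) = 6 - 2*(-41 + F)*(-1)/60 = 6 - 2*(41/60 - F/60) = 6 + (-41/30 + F/30) = 139/30 + F/30)
1/(U(-93, m(0)) + 1515) = 1/((139/30 + (1/30)*0²) + 1515) = 1/((139/30 + (1/30)*0) + 1515) = 1/((139/30 + 0) + 1515) = 1/(139/30 + 1515) = 1/(45589/30) = 30/45589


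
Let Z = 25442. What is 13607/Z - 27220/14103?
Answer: -500631719/358808526 ≈ -1.3953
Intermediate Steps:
13607/Z - 27220/14103 = 13607/25442 - 27220/14103 = -500631719/358808526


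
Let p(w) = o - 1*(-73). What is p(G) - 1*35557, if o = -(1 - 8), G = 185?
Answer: -35477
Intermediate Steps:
o = 7 (o = -1*(-7) = 7)
p(w) = 80 (p(w) = 7 - 1*(-73) = 7 + 73 = 80)
p(G) - 1*35557 = 80 - 1*35557 = 80 - 35557 = -35477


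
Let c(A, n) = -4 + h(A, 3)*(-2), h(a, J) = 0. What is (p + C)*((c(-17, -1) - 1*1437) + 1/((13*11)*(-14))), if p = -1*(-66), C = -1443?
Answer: 3972483891/2002 ≈ 1.9843e+6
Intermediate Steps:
p = 66
c(A, n) = -4 (c(A, n) = -4 + 0*(-2) = -4 + 0 = -4)
(p + C)*((c(-17, -1) - 1*1437) + 1/((13*11)*(-14))) = (66 - 1443)*((-4 - 1*1437) + 1/((13*11)*(-14))) = -1377*((-4 - 1437) + 1/(143*(-14))) = -1377*(-1441 + 1/(-2002)) = -1377*(-1441 - 1/2002) = -1377*(-2884883/2002) = 3972483891/2002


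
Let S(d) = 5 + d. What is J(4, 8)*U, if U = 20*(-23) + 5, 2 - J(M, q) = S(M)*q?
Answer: 31850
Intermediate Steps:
J(M, q) = 2 - q*(5 + M) (J(M, q) = 2 - (5 + M)*q = 2 - q*(5 + M))
U = -455 (U = -460 + 5 = -455)
J(4, 8)*U = (2 - 1*8*(5 + 4))*(-455) = (2 - 1*8*9)*(-455) = (2 - 72)*(-455) = -70*(-455) = 31850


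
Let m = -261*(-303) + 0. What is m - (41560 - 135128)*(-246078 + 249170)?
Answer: 289391339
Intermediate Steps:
m = 79083 (m = 79083 + 0 = 79083)
m - (41560 - 135128)*(-246078 + 249170) = 79083 - (41560 - 135128)*(-246078 + 249170) = 79083 - (-93568)*3092 = 79083 - 1*(-289312256) = 79083 + 289312256 = 289391339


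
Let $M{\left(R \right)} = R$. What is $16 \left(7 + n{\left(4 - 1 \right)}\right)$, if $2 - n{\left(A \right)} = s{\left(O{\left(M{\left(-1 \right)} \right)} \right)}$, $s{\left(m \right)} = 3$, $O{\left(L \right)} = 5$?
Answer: $96$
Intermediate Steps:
$n{\left(A \right)} = -1$ ($n{\left(A \right)} = 2 - 3 = -1$)
$16 \left(7 + n{\left(4 - 1 \right)}\right) = 16 \left(7 - 1\right) = 16 \cdot 6 = 96$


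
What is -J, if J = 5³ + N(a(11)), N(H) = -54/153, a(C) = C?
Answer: -2119/17 ≈ -124.65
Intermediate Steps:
N(H) = -6/17 (N(H) = -54*1/153 = -6/17)
J = 2119/17 (J = 5³ - 6/17 = 125 - 6/17 = 2119/17 ≈ 124.65)
-J = -1*2119/17 = -2119/17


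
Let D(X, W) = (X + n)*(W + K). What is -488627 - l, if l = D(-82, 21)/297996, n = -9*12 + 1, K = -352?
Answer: -48536318017/99332 ≈ -4.8863e+5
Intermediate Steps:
n = -107 (n = -108 + 1 = -107)
D(X, W) = (-352 + W)*(-107 + X) (D(X, W) = (X - 107)*(W - 352) = (-107 + X)*(-352 + W) = (-352 + W)*(-107 + X))
l = 20853/99332 (l = (37664 - 352*(-82) - 107*21 + 21*(-82))/297996 = (37664 + 28864 - 2247 - 1722)*(1/297996) = 62559*(1/297996) = 20853/99332 ≈ 0.20993)
-488627 - l = -488627 - 1*20853/99332 = -488627 - 20853/99332 = -48536318017/99332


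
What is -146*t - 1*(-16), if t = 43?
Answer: -6262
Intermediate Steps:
-146*t - 1*(-16) = -146*43 - 1*(-16) = -6278 + 16 = -6262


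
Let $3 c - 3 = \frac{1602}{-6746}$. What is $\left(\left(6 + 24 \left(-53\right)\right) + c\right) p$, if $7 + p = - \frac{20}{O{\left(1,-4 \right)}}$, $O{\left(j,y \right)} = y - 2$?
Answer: $\frac{46938232}{10119} \approx 4638.6$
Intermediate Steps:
$c = \frac{3106}{3373}$ ($c = 1 + \frac{1602 \frac{1}{-6746}}{3} = 1 + \frac{1602 \left(- \frac{1}{6746}\right)}{3} = 1 + \frac{1}{3} \left(- \frac{801}{3373}\right) = 1 - \frac{267}{3373} = \frac{3106}{3373} \approx 0.92084$)
$O{\left(j,y \right)} = -2 + y$
$p = - \frac{11}{3}$ ($p = -7 - \frac{20}{-2 - 4} = -7 - \frac{20}{-6} = -7 - - \frac{10}{3} = -7 + \frac{10}{3} = - \frac{11}{3} \approx -3.6667$)
$\left(\left(6 + 24 \left(-53\right)\right) + c\right) p = \left(\left(6 + 24 \left(-53\right)\right) + \frac{3106}{3373}\right) \left(- \frac{11}{3}\right) = \left(\left(6 - 1272\right) + \frac{3106}{3373}\right) \left(- \frac{11}{3}\right) = \left(-1266 + \frac{3106}{3373}\right) \left(- \frac{11}{3}\right) = \left(- \frac{4267112}{3373}\right) \left(- \frac{11}{3}\right) = \frac{46938232}{10119}$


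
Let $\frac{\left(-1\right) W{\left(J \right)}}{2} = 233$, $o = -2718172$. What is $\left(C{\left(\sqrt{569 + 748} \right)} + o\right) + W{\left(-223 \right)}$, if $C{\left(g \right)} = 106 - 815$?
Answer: $-2719347$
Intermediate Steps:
$W{\left(J \right)} = -466$ ($W{\left(J \right)} = \left(-2\right) 233 = -466$)
$C{\left(g \right)} = -709$ ($C{\left(g \right)} = 106 - 815 = -709$)
$\left(C{\left(\sqrt{569 + 748} \right)} + o\right) + W{\left(-223 \right)} = \left(-709 - 2718172\right) - 466 = -2718881 - 466 = -2719347$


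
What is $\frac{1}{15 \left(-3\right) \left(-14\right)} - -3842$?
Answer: $\frac{2420461}{630} \approx 3842.0$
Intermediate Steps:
$\frac{1}{15 \left(-3\right) \left(-14\right)} - -3842 = \frac{1}{\left(-45\right) \left(-14\right)} + 3842 = \frac{1}{630} + 3842 = \frac{2420461}{630}$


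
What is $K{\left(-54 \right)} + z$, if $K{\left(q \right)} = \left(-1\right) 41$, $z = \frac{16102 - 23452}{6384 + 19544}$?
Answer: $- \frac{76457}{1852} \approx -41.283$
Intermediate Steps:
$z = - \frac{525}{1852}$ ($z = - \frac{7350}{25928} = \left(-7350\right) \frac{1}{25928} = - \frac{525}{1852} \approx -0.28348$)
$K{\left(q \right)} = -41$
$K{\left(-54 \right)} + z = -41 - \frac{525}{1852} = - \frac{76457}{1852}$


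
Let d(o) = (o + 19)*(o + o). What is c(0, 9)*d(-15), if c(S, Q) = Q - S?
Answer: -1080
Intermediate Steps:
d(o) = 2*o*(19 + o) (d(o) = (19 + o)*(2*o) = 2*o*(19 + o))
c(0, 9)*d(-15) = (9 - 1*0)*(2*(-15)*(19 - 15)) = (9 + 0)*(2*(-15)*4) = 9*(-120) = -1080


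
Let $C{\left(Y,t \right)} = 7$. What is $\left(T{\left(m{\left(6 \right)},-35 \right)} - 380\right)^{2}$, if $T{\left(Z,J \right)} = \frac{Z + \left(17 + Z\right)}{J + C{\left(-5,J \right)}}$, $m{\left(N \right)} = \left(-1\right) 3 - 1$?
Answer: $\frac{113401201}{784} \approx 1.4464 \cdot 10^{5}$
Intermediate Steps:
$m{\left(N \right)} = -4$ ($m{\left(N \right)} = -3 - 1 = -4$)
$T{\left(Z,J \right)} = \frac{17 + 2 Z}{7 + J}$ ($T{\left(Z,J \right)} = \frac{Z + \left(17 + Z\right)}{J + 7} = \frac{17 + 2 Z}{7 + J}$)
$\left(T{\left(m{\left(6 \right)},-35 \right)} - 380\right)^{2} = \left(\frac{17 + 2 \left(-4\right)}{7 - 35} - 380\right)^{2} = \left(\frac{17 - 8}{-28} - 380\right)^{2} = \left(\left(- \frac{1}{28}\right) 9 - 380\right)^{2} = \left(- \frac{9}{28} - 380\right)^{2} = \left(- \frac{10649}{28}\right)^{2} = \frac{113401201}{784}$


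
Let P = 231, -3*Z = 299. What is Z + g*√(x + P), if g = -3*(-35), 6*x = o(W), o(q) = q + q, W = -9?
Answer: -299/3 + 210*√57 ≈ 1485.8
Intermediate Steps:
Z = -299/3 (Z = -⅓*299 = -299/3 ≈ -99.667)
o(q) = 2*q
x = -3 (x = (2*(-9))/6 = (⅙)*(-18) = -3)
g = 105
Z + g*√(x + P) = -299/3 + 105*√(-3 + 231) = -299/3 + 105*√228 = -299/3 + 105*(2*√57) = -299/3 + 210*√57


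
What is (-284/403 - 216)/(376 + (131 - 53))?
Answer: -43666/91481 ≈ -0.47732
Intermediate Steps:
(-284/403 - 216)/(376 + (131 - 53)) = (-284*1/403 - 216)/(376 + 78) = (-284/403 - 216)/454 = -87332/403*1/454 = -43666/91481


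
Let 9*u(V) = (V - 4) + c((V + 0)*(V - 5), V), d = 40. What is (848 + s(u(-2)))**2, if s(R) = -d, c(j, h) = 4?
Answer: 652864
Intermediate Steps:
u(V) = V/9 (u(V) = ((V - 4) + 4)/9 = ((-4 + V) + 4)/9 = V/9)
s(R) = -40 (s(R) = -1*40 = -40)
(848 + s(u(-2)))**2 = (848 - 40)**2 = 808**2 = 652864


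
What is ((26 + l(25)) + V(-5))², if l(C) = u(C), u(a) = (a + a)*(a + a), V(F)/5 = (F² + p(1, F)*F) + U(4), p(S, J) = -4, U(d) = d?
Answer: 7678441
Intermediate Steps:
V(F) = 20 - 20*F + 5*F² (V(F) = 5*((F² - 4*F) + 4) = 5*(4 + F² - 4*F) = 20 - 20*F + 5*F²)
u(a) = 4*a² (u(a) = (2*a)*(2*a) = 4*a²)
l(C) = 4*C²
((26 + l(25)) + V(-5))² = ((26 + 4*25²) + (20 - 20*(-5) + 5*(-5)²))² = ((26 + 4*625) + (20 + 100 + 5*25))² = ((26 + 2500) + (20 + 100 + 125))² = (2526 + 245)² = 2771² = 7678441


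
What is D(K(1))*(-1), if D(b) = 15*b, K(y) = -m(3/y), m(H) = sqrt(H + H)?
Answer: 15*sqrt(6) ≈ 36.742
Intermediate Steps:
m(H) = sqrt(2)*sqrt(H) (m(H) = sqrt(2*H) = sqrt(2)*sqrt(H))
K(y) = -sqrt(6)*sqrt(1/y) (K(y) = -sqrt(2)*sqrt(3/y) = -sqrt(2)*sqrt(3)*sqrt(1/y) = -sqrt(6)*sqrt(1/y))
D(K(1))*(-1) = (15*(-sqrt(6)*sqrt(1/1)))*(-1) = (15*(-sqrt(6)*sqrt(1)))*(-1) = (15*(-1*sqrt(6)*1))*(-1) = (15*(-sqrt(6)))*(-1) = -15*sqrt(6)*(-1) = 15*sqrt(6)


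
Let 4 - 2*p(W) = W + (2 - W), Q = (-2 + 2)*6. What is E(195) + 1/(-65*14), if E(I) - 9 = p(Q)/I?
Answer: 24581/2730 ≈ 9.0040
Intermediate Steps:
Q = 0 (Q = 0*6 = 0)
p(W) = 1 (p(W) = 2 - (W + (2 - W))/2 = 2 - ½*2 = 2 - 1 = 1)
E(I) = 9 + 1/I
E(195) + 1/(-65*14) = (9 + 1/195) + 1/(-65*14) = (9 + 1/195) + 1/(-910) = 1756/195 - 1/910 = 24581/2730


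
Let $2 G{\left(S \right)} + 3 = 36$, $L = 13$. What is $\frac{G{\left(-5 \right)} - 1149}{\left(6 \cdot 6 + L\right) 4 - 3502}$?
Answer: $\frac{755}{2204} \approx 0.34256$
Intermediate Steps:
$G{\left(S \right)} = \frac{33}{2}$ ($G{\left(S \right)} = - \frac{3}{2} + \frac{1}{2} \cdot 36 = - \frac{3}{2} + 18 = \frac{33}{2}$)
$\frac{G{\left(-5 \right)} - 1149}{\left(6 \cdot 6 + L\right) 4 - 3502} = \frac{\frac{33}{2} - 1149}{\left(6 \cdot 6 + 13\right) 4 - 3502} = - \frac{2265}{2 \left(\left(36 + 13\right) 4 - 3502\right)} = - \frac{2265}{2 \left(49 \cdot 4 - 3502\right)} = - \frac{2265}{2 \left(196 - 3502\right)} = - \frac{2265}{2 \left(-3306\right)} = \left(- \frac{2265}{2}\right) \left(- \frac{1}{3306}\right) = \frac{755}{2204}$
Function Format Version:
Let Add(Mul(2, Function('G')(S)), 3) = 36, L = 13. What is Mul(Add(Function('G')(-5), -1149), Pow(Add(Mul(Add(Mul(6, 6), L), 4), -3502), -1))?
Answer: Rational(755, 2204) ≈ 0.34256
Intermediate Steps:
Function('G')(S) = Rational(33, 2) (Function('G')(S) = Add(Rational(-3, 2), Mul(Rational(1, 2), 36)) = Add(Rational(-3, 2), 18) = Rational(33, 2))
Mul(Add(Function('G')(-5), -1149), Pow(Add(Mul(Add(Mul(6, 6), L), 4), -3502), -1)) = Mul(Add(Rational(33, 2), -1149), Pow(Add(Mul(Add(Mul(6, 6), 13), 4), -3502), -1)) = Mul(Rational(-2265, 2), Pow(Add(Mul(Add(36, 13), 4), -3502), -1)) = Mul(Rational(-2265, 2), Pow(Add(Mul(49, 4), -3502), -1)) = Mul(Rational(-2265, 2), Pow(Add(196, -3502), -1)) = Mul(Rational(-2265, 2), Pow(-3306, -1)) = Mul(Rational(-2265, 2), Rational(-1, 3306)) = Rational(755, 2204)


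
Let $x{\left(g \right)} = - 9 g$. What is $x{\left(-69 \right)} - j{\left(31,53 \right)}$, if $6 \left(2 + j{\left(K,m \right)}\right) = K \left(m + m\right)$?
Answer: $\frac{226}{3} \approx 75.333$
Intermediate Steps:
$j{\left(K,m \right)} = -2 + \frac{K m}{3}$ ($j{\left(K,m \right)} = -2 + \frac{K \left(m + m\right)}{6} = -2 + \frac{K 2 m}{6} = -2 + \frac{2 K m}{6} = -2 + \frac{K m}{3}$)
$x{\left(-69 \right)} - j{\left(31,53 \right)} = \left(-9\right) \left(-69\right) - \left(-2 + \frac{1}{3} \cdot 31 \cdot 53\right) = 621 - \left(-2 + \frac{1643}{3}\right) = 621 - \frac{1637}{3} = \frac{226}{3}$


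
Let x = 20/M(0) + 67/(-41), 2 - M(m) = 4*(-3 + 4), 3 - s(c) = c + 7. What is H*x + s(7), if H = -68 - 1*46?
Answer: 53927/41 ≈ 1315.3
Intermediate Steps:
s(c) = -4 - c (s(c) = 3 - (c + 7) = 3 - (7 + c) = 3 + (-7 - c) = -4 - c)
M(m) = -2 (M(m) = 2 - 4*(-3 + 4) = 2 - 4 = -2)
H = -114 (H = -68 - 46 = -114)
x = -477/41 (x = 20/(-2) + 67/(-41) = 20*(-½) + 67*(-1/41) = -10 - 67/41 = -477/41 ≈ -11.634)
H*x + s(7) = -114*(-477/41) + (-4 - 1*7) = 54378/41 + (-4 - 7) = 54378/41 - 11 = 53927/41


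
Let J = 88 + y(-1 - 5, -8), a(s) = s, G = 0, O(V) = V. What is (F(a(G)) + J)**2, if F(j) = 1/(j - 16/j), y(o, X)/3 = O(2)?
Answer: 8836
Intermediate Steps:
y(o, X) = 6 (y(o, X) = 3*2 = 6)
J = 94 (J = 88 + 6 = 94)
(F(a(G)) + J)**2 = (0/(-16 + 0**2) + 94)**2 = (0/(-16 + 0) + 94)**2 = (0/(-16) + 94)**2 = (0*(-1/16) + 94)**2 = (0 + 94)**2 = 94**2 = 8836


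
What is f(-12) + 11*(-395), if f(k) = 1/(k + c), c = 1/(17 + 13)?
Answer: -1559885/359 ≈ -4345.1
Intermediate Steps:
c = 1/30 ≈ 0.033333
f(k) = 1/(1/30 + k) (f(k) = 1/(k + 1/30) = 1/(1/30 + k))
f(-12) + 11*(-395) = 30/(1 + 30*(-12)) + 11*(-395) = 30/(1 - 360) - 4345 = 30/(-359) - 4345 = 30*(-1/359) - 4345 = -30/359 - 4345 = -1559885/359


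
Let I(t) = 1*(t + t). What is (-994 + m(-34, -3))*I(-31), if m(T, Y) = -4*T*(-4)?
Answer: 95356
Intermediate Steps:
m(T, Y) = 16*T
I(t) = 2*t (I(t) = 1*(2*t) = 2*t)
(-994 + m(-34, -3))*I(-31) = (-994 + 16*(-34))*(2*(-31)) = (-994 - 544)*(-62) = -1538*(-62) = 95356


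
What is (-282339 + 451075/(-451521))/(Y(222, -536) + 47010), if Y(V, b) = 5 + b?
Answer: -127482438694/20986244559 ≈ -6.0746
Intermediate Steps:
(-282339 + 451075/(-451521))/(Y(222, -536) + 47010) = (-282339 + 451075/(-451521))/((5 - 536) + 47010) = (-282339 + 451075*(-1/451521))/(-531 + 47010) = (-282339 - 451075/451521)/46479 = -127482438694/451521*1/46479 = -127482438694/20986244559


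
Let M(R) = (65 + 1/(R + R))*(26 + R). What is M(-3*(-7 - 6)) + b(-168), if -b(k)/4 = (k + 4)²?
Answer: -620149/6 ≈ -1.0336e+5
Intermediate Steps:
b(k) = -4*(4 + k)² (b(k) = -4*(k + 4)² = -4*(4 + k)²)
M(R) = (26 + R)*(65 + 1/(2*R)) (M(R) = (65 + 1/(2*R))*(26 + R) = (26 + R)*(65 + 1/(2*R)))
M(-3*(-7 - 6)) + b(-168) = (3381/2 + 13/((-3*(-7 - 6))) + 65*(-3*(-7 - 6))) - 4*(4 - 168)² = (3381/2 + 13/((-3*(-13))) + 65*(-3*(-13))) - 4*(-164)² = (3381/2 + 13/39 + 65*39) - 4*26896 = (3381/2 + 13*(1/39) + 2535) - 107584 = (3381/2 + ⅓ + 2535) - 107584 = 25355/6 - 107584 = -620149/6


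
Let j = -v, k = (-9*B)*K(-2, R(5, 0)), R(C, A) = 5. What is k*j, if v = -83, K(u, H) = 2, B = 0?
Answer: 0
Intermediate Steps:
k = 0 (k = -9*0*2 = 0*2 = 0)
j = 83 (j = -1*(-83) = 83)
k*j = 0*83 = 0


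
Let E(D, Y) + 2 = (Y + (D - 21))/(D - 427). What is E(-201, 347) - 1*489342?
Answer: -307308157/628 ≈ -4.8934e+5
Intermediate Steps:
E(D, Y) = -2 + (-21 + D + Y)/(-427 + D) (E(D, Y) = -2 + (Y + (D - 21))/(D - 427) = -2 + (Y + (-21 + D))/(-427 + D) = -2 + (-21 + D + Y)/(-427 + D))
E(-201, 347) - 1*489342 = (833 + 347 - 1*(-201))/(-427 - 201) - 1*489342 = (833 + 347 + 201)/(-628) - 489342 = -1/628*1381 - 489342 = -1381/628 - 489342 = -307308157/628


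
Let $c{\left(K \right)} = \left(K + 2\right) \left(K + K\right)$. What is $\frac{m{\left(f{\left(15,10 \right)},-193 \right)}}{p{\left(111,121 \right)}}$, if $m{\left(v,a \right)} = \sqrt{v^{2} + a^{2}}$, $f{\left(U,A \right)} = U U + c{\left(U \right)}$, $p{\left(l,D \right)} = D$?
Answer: $\frac{\sqrt{577474}}{121} \approx 6.2803$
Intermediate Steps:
$c{\left(K \right)} = 2 K \left(2 + K\right)$ ($c{\left(K \right)} = \left(2 + K\right) 2 K = 2 K \left(2 + K\right)$)
$f{\left(U,A \right)} = U^{2} + 2 U \left(2 + U\right)$ ($f{\left(U,A \right)} = U U + 2 U \left(2 + U\right) = U^{2} + 2 U \left(2 + U\right)$)
$m{\left(v,a \right)} = \sqrt{a^{2} + v^{2}}$
$\frac{m{\left(f{\left(15,10 \right)},-193 \right)}}{p{\left(111,121 \right)}} = \frac{\sqrt{\left(-193\right)^{2} + \left(15 \left(4 + 3 \cdot 15\right)\right)^{2}}}{121} = \sqrt{37249 + \left(15 \left(4 + 45\right)\right)^{2}} \cdot \frac{1}{121} = \sqrt{37249 + \left(15 \cdot 49\right)^{2}} \cdot \frac{1}{121} = \sqrt{37249 + 735^{2}} \cdot \frac{1}{121} = \sqrt{37249 + 540225} \cdot \frac{1}{121} = \sqrt{577474} \cdot \frac{1}{121} = \frac{\sqrt{577474}}{121}$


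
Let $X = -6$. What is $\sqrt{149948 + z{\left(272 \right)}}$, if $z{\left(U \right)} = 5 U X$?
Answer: $2 \sqrt{35447} \approx 376.55$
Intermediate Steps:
$z{\left(U \right)} = - 30 U$ ($z{\left(U \right)} = 5 U \left(-6\right) = - 30 U$)
$\sqrt{149948 + z{\left(272 \right)}} = \sqrt{149948 - 8160} = \sqrt{141788} = 2 \sqrt{35447}$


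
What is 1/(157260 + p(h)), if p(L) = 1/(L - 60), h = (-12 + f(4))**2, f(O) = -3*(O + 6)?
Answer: 1704/267971041 ≈ 6.3589e-6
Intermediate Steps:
f(O) = -18 - 3*O (f(O) = -3*(6 + O) = -18 - 3*O)
h = 1764 (h = (-12 + (-18 - 3*4))**2 = (-12 + (-18 - 12))**2 = (-12 - 30)**2 = (-42)**2 = 1764)
p(L) = 1/(-60 + L)
1/(157260 + p(h)) = 1/(157260 + 1/(-60 + 1764)) = 1/(157260 + 1/1704) = 1/(267971041/1704) = 1704/267971041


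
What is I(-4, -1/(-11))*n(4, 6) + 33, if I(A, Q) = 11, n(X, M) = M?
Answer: 99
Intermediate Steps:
I(-4, -1/(-11))*n(4, 6) + 33 = 11*6 + 33 = 66 + 33 = 99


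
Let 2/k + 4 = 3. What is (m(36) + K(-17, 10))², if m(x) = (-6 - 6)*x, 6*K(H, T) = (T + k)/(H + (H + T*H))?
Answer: 4368813409/23409 ≈ 1.8663e+5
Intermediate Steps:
k = -2 (k = 2/(-4 + 3) = 2/(-1) = 2*(-1) = -2)
K(H, T) = (-2 + T)/(6*(2*H + H*T)) (K(H, T) = ((T - 2)/(H + (H + T*H)))/6 = ((-2 + T)/(H + (H + H*T)))/6 = ((-2 + T)/(2*H + H*T))/6 = (-2 + T)/(6*(2*H + H*T)))
m(x) = -12*x
(m(36) + K(-17, 10))² = (-12*36 + (⅙)*(-2 + 10)/(-17*(2 + 10)))² = (-432 + (⅙)*(-1/17)*8/12)² = (-432 + (⅙)*(-1/17)*(1/12)*8)² = (-432 - 1/153)² = (-66097/153)² = 4368813409/23409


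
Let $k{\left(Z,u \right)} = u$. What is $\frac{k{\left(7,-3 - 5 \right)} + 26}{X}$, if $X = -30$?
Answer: $- \frac{3}{5} \approx -0.6$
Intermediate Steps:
$\frac{k{\left(7,-3 - 5 \right)} + 26}{X} = \frac{\left(-3 - 5\right) + 26}{-30} = - \frac{-8 + 26}{30} = \left(- \frac{1}{30}\right) 18 = - \frac{3}{5}$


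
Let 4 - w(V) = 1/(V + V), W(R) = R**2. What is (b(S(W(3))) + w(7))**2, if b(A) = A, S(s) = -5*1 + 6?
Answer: 4761/196 ≈ 24.291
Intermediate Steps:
S(s) = 1 (S(s) = -5 + 6 = 1)
w(V) = 4 - 1/(2*V) (w(V) = 4 - 1/(V + V) = 4 - 1/(2*V))
(b(S(W(3))) + w(7))**2 = (1 + (4 - 1/2/7))**2 = (1 + (4 - 1/2*1/7))**2 = (1 + (4 - 1/14))**2 = (1 + 55/14)**2 = (69/14)**2 = 4761/196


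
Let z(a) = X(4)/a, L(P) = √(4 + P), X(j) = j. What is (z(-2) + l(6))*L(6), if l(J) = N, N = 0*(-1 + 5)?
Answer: -2*√10 ≈ -6.3246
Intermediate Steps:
N = 0 (N = 0*4 = 0)
l(J) = 0
z(a) = 4/a
(z(-2) + l(6))*L(6) = (4/(-2) + 0)*√(4 + 6) = (4*(-½) + 0)*√10 = (-2 + 0)*√10 = -2*√10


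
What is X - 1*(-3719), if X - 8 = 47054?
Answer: 50781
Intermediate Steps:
X = 47062 (X = 8 + 47054 = 47062)
X - 1*(-3719) = 47062 - 1*(-3719) = 47062 + 3719 = 50781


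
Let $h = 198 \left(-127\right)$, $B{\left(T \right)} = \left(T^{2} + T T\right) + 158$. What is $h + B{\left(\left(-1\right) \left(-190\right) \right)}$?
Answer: $47212$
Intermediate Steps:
$B{\left(T \right)} = 158 + 2 T^{2}$ ($B{\left(T \right)} = \left(T^{2} + T^{2}\right) + 158 = 2 T^{2} + 158 = 158 + 2 T^{2}$)
$h = -25146$
$h + B{\left(\left(-1\right) \left(-190\right) \right)} = -25146 + \left(158 + 2 \left(\left(-1\right) \left(-190\right)\right)^{2}\right) = -25146 + \left(158 + 2 \cdot 190^{2}\right) = -25146 + \left(158 + 2 \cdot 36100\right) = -25146 + \left(158 + 72200\right) = -25146 + 72358 = 47212$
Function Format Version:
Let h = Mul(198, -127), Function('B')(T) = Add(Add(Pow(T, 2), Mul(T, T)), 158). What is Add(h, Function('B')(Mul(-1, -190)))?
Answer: 47212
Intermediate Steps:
Function('B')(T) = Add(158, Mul(2, Pow(T, 2))) (Function('B')(T) = Add(Add(Pow(T, 2), Pow(T, 2)), 158) = Add(Mul(2, Pow(T, 2)), 158) = Add(158, Mul(2, Pow(T, 2))))
h = -25146
Add(h, Function('B')(Mul(-1, -190))) = Add(-25146, Add(158, Mul(2, Pow(Mul(-1, -190), 2)))) = Add(-25146, Add(158, Mul(2, Pow(190, 2)))) = Add(-25146, Add(158, Mul(2, 36100))) = Add(-25146, Add(158, 72200)) = Add(-25146, 72358) = 47212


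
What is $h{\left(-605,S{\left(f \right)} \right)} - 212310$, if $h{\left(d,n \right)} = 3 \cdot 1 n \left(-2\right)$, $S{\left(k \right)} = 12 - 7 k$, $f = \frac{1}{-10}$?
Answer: $- \frac{1061931}{5} \approx -2.1239 \cdot 10^{5}$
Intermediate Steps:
$f = - \frac{1}{10} \approx -0.1$
$h{\left(d,n \right)} = - 6 n$ ($h{\left(d,n \right)} = 3 n \left(-2\right) = - 6 n$)
$h{\left(-605,S{\left(f \right)} \right)} - 212310 = - 6 \left(12 - - \frac{7}{10}\right) - 212310 = - 6 \left(12 + \frac{7}{10}\right) - 212310 = \left(-6\right) \frac{127}{10} - 212310 = - \frac{381}{5} - 212310 = - \frac{1061931}{5}$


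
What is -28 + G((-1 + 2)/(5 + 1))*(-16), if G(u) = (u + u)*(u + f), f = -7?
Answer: 76/9 ≈ 8.4444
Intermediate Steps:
G(u) = 2*u*(-7 + u) (G(u) = (u + u)*(u - 7) = (2*u)*(-7 + u) = 2*u*(-7 + u))
-28 + G((-1 + 2)/(5 + 1))*(-16) = -28 + (2*((-1 + 2)/(5 + 1))*(-7 + (-1 + 2)/(5 + 1)))*(-16) = -28 + (2*(1/6)*(-7 + 1/6))*(-16) = -28 + (2*(1*(⅙))*(-7 + 1*(⅙)))*(-16) = -28 + (2*(⅙)*(-7 + ⅙))*(-16) = -28 + (2*(⅙)*(-41/6))*(-16) = -28 - 41/18*(-16) = -28 + 328/9 = 76/9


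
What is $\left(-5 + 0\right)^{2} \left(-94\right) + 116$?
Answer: $-2234$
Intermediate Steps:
$\left(-5 + 0\right)^{2} \left(-94\right) + 116 = \left(-5\right)^{2} \left(-94\right) + 116 = 25 \left(-94\right) + 116 = -2350 + 116 = -2234$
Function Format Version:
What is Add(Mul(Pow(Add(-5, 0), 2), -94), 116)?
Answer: -2234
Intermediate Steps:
Add(Mul(Pow(Add(-5, 0), 2), -94), 116) = Add(Mul(Pow(-5, 2), -94), 116) = Add(Mul(25, -94), 116) = Add(-2350, 116) = -2234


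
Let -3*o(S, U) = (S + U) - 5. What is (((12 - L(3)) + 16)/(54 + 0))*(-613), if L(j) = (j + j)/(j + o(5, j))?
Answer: -15325/54 ≈ -283.80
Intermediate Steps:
o(S, U) = 5/3 - S/3 - U/3 (o(S, U) = -((S + U) - 5)/3 = -(-5 + S + U)/3 = 5/3 - S/3 - U/3)
L(j) = 3 (L(j) = (j + j)/(j + (5/3 - ⅓*5 - j/3)) = (2*j)/(j + (5/3 - 5/3 - j/3)) = (2*j)/(j - j/3) = (2*j)/((2*j/3)) = (2*j)*(3/(2*j)) = 3)
(((12 - L(3)) + 16)/(54 + 0))*(-613) = (((12 - 1*3) + 16)/(54 + 0))*(-613) = (((12 - 3) + 16)/54)*(-613) = ((9 + 16)*(1/54))*(-613) = (25*(1/54))*(-613) = (25/54)*(-613) = -15325/54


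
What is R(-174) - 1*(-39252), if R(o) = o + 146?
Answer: 39224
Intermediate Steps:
R(o) = 146 + o
R(-174) - 1*(-39252) = (146 - 174) - 1*(-39252) = -28 + 39252 = 39224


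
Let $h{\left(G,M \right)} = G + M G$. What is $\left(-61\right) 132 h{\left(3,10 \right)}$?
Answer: $-265716$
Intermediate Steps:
$h{\left(G,M \right)} = G + G M$
$\left(-61\right) 132 h{\left(3,10 \right)} = \left(-61\right) 132 \cdot 3 \left(1 + 10\right) = - 8052 \cdot 3 \cdot 11 = \left(-8052\right) 33 = -265716$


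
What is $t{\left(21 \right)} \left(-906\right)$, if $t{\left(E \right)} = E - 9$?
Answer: $-10872$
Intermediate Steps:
$t{\left(E \right)} = -9 + E$ ($t{\left(E \right)} = E - 9 = -9 + E$)
$t{\left(21 \right)} \left(-906\right) = \left(-9 + 21\right) \left(-906\right) = 12 \left(-906\right) = -10872$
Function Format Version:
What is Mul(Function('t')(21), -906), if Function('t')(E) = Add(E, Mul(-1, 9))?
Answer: -10872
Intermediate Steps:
Function('t')(E) = Add(-9, E) (Function('t')(E) = Add(E, -9) = Add(-9, E))
Mul(Function('t')(21), -906) = Mul(Add(-9, 21), -906) = Mul(12, -906) = -10872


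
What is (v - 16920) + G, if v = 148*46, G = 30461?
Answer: 20349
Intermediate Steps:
v = 6808
(v - 16920) + G = (6808 - 16920) + 30461 = -10112 + 30461 = 20349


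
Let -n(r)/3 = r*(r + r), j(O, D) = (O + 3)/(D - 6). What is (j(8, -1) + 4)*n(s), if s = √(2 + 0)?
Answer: -204/7 ≈ -29.143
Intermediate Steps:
j(O, D) = (3 + O)/(-6 + D)
s = √2 ≈ 1.4142
n(r) = -6*r² (n(r) = -3*r*(r + r) = -3*r*2*r = -6*r²)
(j(8, -1) + 4)*n(s) = ((3 + 8)/(-6 - 1) + 4)*(-6*(√2)²) = (11/(-7) + 4)*(-6*2) = (-⅐*11 + 4)*(-12) = (-11/7 + 4)*(-12) = (17/7)*(-12) = -204/7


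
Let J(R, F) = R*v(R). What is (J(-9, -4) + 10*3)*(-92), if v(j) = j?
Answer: -10212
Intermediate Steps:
J(R, F) = R² (J(R, F) = R*R = R²)
(J(-9, -4) + 10*3)*(-92) = ((-9)² + 10*3)*(-92) = (81 + 30)*(-92) = 111*(-92) = -10212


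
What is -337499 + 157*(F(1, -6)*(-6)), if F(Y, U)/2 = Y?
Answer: -339383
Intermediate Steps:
F(Y, U) = 2*Y
-337499 + 157*(F(1, -6)*(-6)) = -337499 + 157*((2*1)*(-6)) = -337499 + 157*(2*(-6)) = -337499 + 157*(-12) = -337499 - 1884 = -339383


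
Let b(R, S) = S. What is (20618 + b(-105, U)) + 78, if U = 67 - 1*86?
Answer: 20677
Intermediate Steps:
U = -19 (U = 67 - 86 = -19)
(20618 + b(-105, U)) + 78 = (20618 - 19) + 78 = 20599 + 78 = 20677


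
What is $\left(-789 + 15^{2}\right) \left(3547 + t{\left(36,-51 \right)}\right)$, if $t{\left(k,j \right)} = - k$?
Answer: $-1980204$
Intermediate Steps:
$\left(-789 + 15^{2}\right) \left(3547 + t{\left(36,-51 \right)}\right) = \left(-789 + 15^{2}\right) \left(3547 - 36\right) = \left(-789 + 225\right) \left(3547 - 36\right) = \left(-564\right) 3511 = -1980204$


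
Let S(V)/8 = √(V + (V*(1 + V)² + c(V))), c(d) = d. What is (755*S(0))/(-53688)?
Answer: 0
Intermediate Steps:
S(V) = 8*√(2*V + V*(1 + V)²) (S(V) = 8*√(V + (V*(1 + V)² + V)) = 8*√(V + (V + V*(1 + V)²)) = 8*√(2*V + V*(1 + V)²))
(755*S(0))/(-53688) = (755*(8*√(0*(2 + (1 + 0)²))))/(-53688) = (755*(8*√(0*(2 + 1²))))*(-1/53688) = (755*(8*√(0*(2 + 1))))*(-1/53688) = (755*(8*√(0*3)))*(-1/53688) = (755*(8*√0))*(-1/53688) = (755*(8*0))*(-1/53688) = (755*0)*(-1/53688) = 0*(-1/53688) = 0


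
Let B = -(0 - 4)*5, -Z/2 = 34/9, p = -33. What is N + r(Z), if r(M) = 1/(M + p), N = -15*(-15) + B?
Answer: 89416/365 ≈ 244.98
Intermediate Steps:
Z = -68/9 ≈ -7.5556
B = 20 (B = -(-4)*5 = -1*(-20) = 20)
N = 245 (N = -15*(-15) + 20 = 225 + 20 = 245)
r(M) = 1/(-33 + M) (r(M) = 1/(M - 33) = 1/(-33 + M))
N + r(Z) = 245 + 1/(-33 - 68/9) = 245 + 1/(-365/9) = 245 - 9/365 = 89416/365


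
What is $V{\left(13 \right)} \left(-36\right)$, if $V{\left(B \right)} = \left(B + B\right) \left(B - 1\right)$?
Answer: $-11232$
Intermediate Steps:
$V{\left(B \right)} = 2 B \left(-1 + B\right)$
$V{\left(13 \right)} \left(-36\right) = 2 \cdot 13 \left(-1 + 13\right) \left(-36\right) = 2 \cdot 13 \cdot 12 \left(-36\right) = 312 \left(-36\right) = -11232$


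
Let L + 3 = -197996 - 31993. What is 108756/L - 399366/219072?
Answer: -114758313/49984928 ≈ -2.2959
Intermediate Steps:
L = -229992 (L = -3 + (-197996 - 31993) = -3 - 229989 = -229992)
108756/L - 399366/219072 = 108756/(-229992) - 399366/219072 = 108756*(-1/229992) - 399366*1/219072 = -9063/19166 - 66561/36512 = -114758313/49984928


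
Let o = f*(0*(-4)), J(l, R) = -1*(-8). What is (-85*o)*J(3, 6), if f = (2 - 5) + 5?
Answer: 0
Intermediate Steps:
J(l, R) = 8
f = 2 (f = -3 + 5 = 2)
o = 0 (o = 2*(0*(-4)) = 2*0 = 0)
(-85*o)*J(3, 6) = -85*0*8 = 0*8 = 0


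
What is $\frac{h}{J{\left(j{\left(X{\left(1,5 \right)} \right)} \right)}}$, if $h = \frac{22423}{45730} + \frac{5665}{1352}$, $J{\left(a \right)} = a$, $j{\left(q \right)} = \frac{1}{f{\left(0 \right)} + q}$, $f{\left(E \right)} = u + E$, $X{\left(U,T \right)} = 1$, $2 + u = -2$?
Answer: $- \frac{25533207}{1818440} \approx -14.041$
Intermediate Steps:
$u = -4$ ($u = -2 - 2 = -4$)
$f{\left(E \right)} = -4 + E$
$j{\left(q \right)} = \frac{1}{-4 + q}$ ($j{\left(q \right)} = \frac{1}{\left(-4 + 0\right) + q} = \frac{1}{-4 + q}$)
$h = \frac{8511069}{1818440}$ ($h = 22423 \cdot \frac{1}{45730} + 5665 \cdot \frac{1}{1352} = \frac{1319}{2690} + \frac{5665}{1352} = \frac{8511069}{1818440} \approx 4.6804$)
$\frac{h}{J{\left(j{\left(X{\left(1,5 \right)} \right)} \right)}} = \frac{8511069}{1818440 \frac{1}{-4 + 1}} = \frac{8511069}{1818440 \frac{1}{-3}} = \frac{8511069}{1818440 \left(- \frac{1}{3}\right)} = \frac{8511069}{1818440} \left(-3\right) = - \frac{25533207}{1818440}$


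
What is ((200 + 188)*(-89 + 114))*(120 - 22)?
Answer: 950600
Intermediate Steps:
((200 + 188)*(-89 + 114))*(120 - 22) = (388*25)*98 = 9700*98 = 950600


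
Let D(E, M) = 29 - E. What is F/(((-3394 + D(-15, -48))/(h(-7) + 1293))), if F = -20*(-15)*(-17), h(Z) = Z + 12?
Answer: 132396/67 ≈ 1976.1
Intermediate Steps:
h(Z) = 12 + Z
F = -5100 (F = 300*(-17) = -5100)
F/(((-3394 + D(-15, -48))/(h(-7) + 1293))) = -5100*((12 - 7) + 1293)/(-3394 + (29 - 1*(-15))) = -5100*(5 + 1293)/(-3394 + (29 + 15)) = -5100*1298/(-3394 + 44) = -5100/((-3350*1/1298)) = -5100/(-1675/649) = -5100*(-649/1675) = 132396/67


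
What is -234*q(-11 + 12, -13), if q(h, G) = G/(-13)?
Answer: -234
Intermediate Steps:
q(h, G) = -G/13 (q(h, G) = G*(-1/13) = -G/13)
-234*q(-11 + 12, -13) = -(-18)*(-13) = -234*1 = -234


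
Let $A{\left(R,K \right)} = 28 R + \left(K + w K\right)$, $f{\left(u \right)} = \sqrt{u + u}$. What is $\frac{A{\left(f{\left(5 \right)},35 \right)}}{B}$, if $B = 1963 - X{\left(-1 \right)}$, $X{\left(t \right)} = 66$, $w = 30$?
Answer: $\frac{155}{271} + \frac{4 \sqrt{10}}{271} \approx 0.61863$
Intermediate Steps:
$B = 1897$ ($B = 1963 - 66 = 1897$)
$f{\left(u \right)} = \sqrt{2} \sqrt{u}$ ($f{\left(u \right)} = \sqrt{2 u} = \sqrt{2} \sqrt{u}$)
$A{\left(R,K \right)} = 28 R + 31 K$ ($A{\left(R,K \right)} = 28 R + \left(K + 30 K\right) = 28 R + 31 K$)
$\frac{A{\left(f{\left(5 \right)},35 \right)}}{B} = \frac{28 \sqrt{2} \sqrt{5} + 31 \cdot 35}{1897} = \left(28 \sqrt{10} + 1085\right) \frac{1}{1897} = \left(1085 + 28 \sqrt{10}\right) \frac{1}{1897} = \frac{155}{271} + \frac{4 \sqrt{10}}{271}$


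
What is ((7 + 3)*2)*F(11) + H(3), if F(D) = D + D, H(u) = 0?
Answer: 440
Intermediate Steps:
F(D) = 2*D
((7 + 3)*2)*F(11) + H(3) = ((7 + 3)*2)*(2*11) + 0 = (10*2)*22 + 0 = 20*22 + 0 = 440 + 0 = 440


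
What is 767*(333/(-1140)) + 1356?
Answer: 430143/380 ≈ 1132.0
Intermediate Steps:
767*(333/(-1140)) + 1356 = 767*(333*(-1/1140)) + 1356 = 767*(-111/380) + 1356 = -85137/380 + 1356 = 430143/380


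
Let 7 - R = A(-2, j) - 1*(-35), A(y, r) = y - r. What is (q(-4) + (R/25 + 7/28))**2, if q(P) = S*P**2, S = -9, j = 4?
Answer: 209178369/10000 ≈ 20918.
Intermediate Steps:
R = -22 (R = 7 - ((-2 - 1*4) - 1*(-35)) = 7 - ((-2 - 4) + 35) = 7 - (-6 + 35) = 7 - 1*29 = 7 - 29 = -22)
q(P) = -9*P**2
(q(-4) + (R/25 + 7/28))**2 = (-9*(-4)**2 + (-22/25 + 7/28))**2 = (-9*16 + (-22*1/25 + 7*(1/28)))**2 = (-144 + (-22/25 + 1/4))**2 = (-144 - 63/100)**2 = (-14463/100)**2 = 209178369/10000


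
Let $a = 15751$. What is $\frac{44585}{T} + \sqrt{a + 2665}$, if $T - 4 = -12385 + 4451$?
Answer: $- \frac{8917}{1586} + 4 \sqrt{1151} \approx 130.08$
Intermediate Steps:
$T = -7930$ ($T = 4 + \left(-12385 + 4451\right) = 4 - 7934 = -7930$)
$\frac{44585}{T} + \sqrt{a + 2665} = \frac{44585}{-7930} + \sqrt{15751 + 2665} = 44585 \left(- \frac{1}{7930}\right) + \sqrt{18416} = - \frac{8917}{1586} + 4 \sqrt{1151}$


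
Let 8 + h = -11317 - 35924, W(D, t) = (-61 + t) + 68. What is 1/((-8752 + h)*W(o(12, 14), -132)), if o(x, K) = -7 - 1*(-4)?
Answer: 1/7000125 ≈ 1.4285e-7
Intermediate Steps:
o(x, K) = -3 (o(x, K) = -7 + 4 = -3)
W(D, t) = 7 + t
h = -47249 (h = -8 + (-11317 - 35924) = -8 - 47241 = -47249)
1/((-8752 + h)*W(o(12, 14), -132)) = 1/((-8752 - 47249)*(7 - 132)) = 1/(-56001*(-125)) = -1/56001*(-1/125) = 1/7000125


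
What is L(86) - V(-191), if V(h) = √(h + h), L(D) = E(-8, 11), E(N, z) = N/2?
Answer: -4 - I*√382 ≈ -4.0 - 19.545*I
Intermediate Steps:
E(N, z) = N/2 (E(N, z) = N*(½) = N/2)
L(D) = -4 (L(D) = (½)*(-8) = -4)
V(h) = √2*√h (V(h) = √(2*h) = √2*√h)
L(86) - V(-191) = -4 - √2*√(-191) = -4 - √2*I*√191 = -4 - I*√382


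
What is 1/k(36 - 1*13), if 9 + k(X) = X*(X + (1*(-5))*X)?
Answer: -1/2125 ≈ -0.00047059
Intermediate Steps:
k(X) = -9 - 4*X² (k(X) = -9 + X*(X + (1*(-5))*X) = -9 + X*(X - 5*X) = -9 + X*(-4*X) = -9 - 4*X²)
1/k(36 - 1*13) = 1/(-9 - 4*(36 - 1*13)²) = 1/(-9 - 4*(36 - 13)²) = 1/(-9 - 4*23²) = 1/(-9 - 4*529) = 1/(-9 - 2116) = 1/(-2125) = -1/2125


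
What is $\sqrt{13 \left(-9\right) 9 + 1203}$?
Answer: $5 \sqrt{6} \approx 12.247$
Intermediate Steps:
$\sqrt{13 \left(-9\right) 9 + 1203} = \sqrt{\left(-117\right) 9 + 1203} = \sqrt{-1053 + 1203} = \sqrt{150} = 5 \sqrt{6}$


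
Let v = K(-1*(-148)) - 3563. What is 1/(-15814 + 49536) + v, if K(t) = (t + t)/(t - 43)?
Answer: -12605924213/3540810 ≈ -3560.2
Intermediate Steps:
K(t) = 2*t/(-43 + t) (K(t) = (2*t)/(-43 + t) = 2*t/(-43 + t))
v = -373819/105 (v = 2*(-1*(-148))/(-43 - 1*(-148)) - 3563 = 2*148/(-43 + 148) - 3563 = 2*148/105 - 3563 = 2*148*(1/105) - 3563 = 296/105 - 3563 = -373819/105 ≈ -3560.2)
1/(-15814 + 49536) + v = 1/(-15814 + 49536) - 373819/105 = 1/33722 - 373819/105 = -12605924213/3540810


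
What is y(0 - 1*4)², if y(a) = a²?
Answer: 256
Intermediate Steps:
y(0 - 1*4)² = ((0 - 1*4)²)² = ((0 - 4)²)² = ((-4)²)² = 16² = 256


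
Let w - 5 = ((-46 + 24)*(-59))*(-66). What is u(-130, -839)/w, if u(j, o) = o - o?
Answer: 0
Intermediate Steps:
w = -85663 (w = 5 + ((-46 + 24)*(-59))*(-66) = 5 - 22*(-59)*(-66) = 5 + 1298*(-66) = 5 - 85668 = -85663)
u(j, o) = 0
u(-130, -839)/w = 0/(-85663) = 0*(-1/85663) = 0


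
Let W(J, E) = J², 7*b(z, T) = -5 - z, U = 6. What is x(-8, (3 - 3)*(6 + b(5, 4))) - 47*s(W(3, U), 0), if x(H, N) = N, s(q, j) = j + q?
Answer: -423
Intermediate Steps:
b(z, T) = -5/7 - z/7 (b(z, T) = (-5 - z)/7 = -5/7 - z/7)
x(-8, (3 - 3)*(6 + b(5, 4))) - 47*s(W(3, U), 0) = (3 - 3)*(6 + (-5/7 - ⅐*5)) - 47*(0 + 3²) = 0*(6 + (-5/7 - 5/7)) - 47*(0 + 9) = 0*(6 - 10/7) - 47*9 = 0*(32/7) - 423 = 0 - 423 = -423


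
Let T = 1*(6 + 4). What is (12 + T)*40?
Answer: 880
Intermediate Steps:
T = 10 (T = 1*10 = 10)
(12 + T)*40 = (12 + 10)*40 = 22*40 = 880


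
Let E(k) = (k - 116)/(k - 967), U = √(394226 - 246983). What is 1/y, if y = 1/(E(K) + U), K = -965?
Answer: 47/84 + √147243 ≈ 384.28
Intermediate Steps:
U = √147243 ≈ 383.72
E(k) = (-116 + k)/(-967 + k)
y = 1/(47/84 + √147243) (y = 1/((-116 - 965)/(-967 - 965) + √147243) = 1/(-1081/(-1932) + √147243) = 1/(-1/1932*(-1081) + √147243) = 1/(47/84 + √147243) ≈ 0.0026023)
1/y = 1/(-3948/1038944399 + 7056*√147243/1038944399)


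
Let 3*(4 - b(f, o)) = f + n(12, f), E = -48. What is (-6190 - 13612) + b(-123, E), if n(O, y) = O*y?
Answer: -19265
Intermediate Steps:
b(f, o) = 4 - 13*f/3 (b(f, o) = 4 - (f + 12*f)/3 = 4 - 13*f/3)
(-6190 - 13612) + b(-123, E) = (-6190 - 13612) + (4 - 13/3*(-123)) = -19802 + (4 + 533) = -19802 + 537 = -19265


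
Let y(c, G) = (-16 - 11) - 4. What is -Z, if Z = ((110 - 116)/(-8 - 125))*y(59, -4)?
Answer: 186/133 ≈ 1.3985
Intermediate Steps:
y(c, G) = -31 (y(c, G) = -27 - 4 = -31)
Z = -186/133 (Z = ((110 - 116)/(-8 - 125))*(-31) = -6/(-133)*(-31) = -6*(-1/133)*(-31) = (6/133)*(-31) = -186/133 ≈ -1.3985)
-Z = -1*(-186/133) = 186/133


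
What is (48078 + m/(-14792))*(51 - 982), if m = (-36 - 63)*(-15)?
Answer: -662097678921/14792 ≈ -4.4761e+7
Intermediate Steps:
m = 1485 (m = -99*(-15) = 1485)
(48078 + m/(-14792))*(51 - 982) = (48078 + 1485/(-14792))*(51 - 982) = (48078 + 1485*(-1/14792))*(-931) = (48078 - 1485/14792)*(-931) = (711168291/14792)*(-931) = -662097678921/14792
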